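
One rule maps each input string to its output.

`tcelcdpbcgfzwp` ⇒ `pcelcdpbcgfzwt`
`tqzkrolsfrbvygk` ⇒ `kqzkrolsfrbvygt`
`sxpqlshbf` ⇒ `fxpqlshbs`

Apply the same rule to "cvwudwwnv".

vvwudwwnc

Each output is the input with this applied: swap the first and last characters.
Applying that to "cvwudwwnv" gives "vvwudwwnc".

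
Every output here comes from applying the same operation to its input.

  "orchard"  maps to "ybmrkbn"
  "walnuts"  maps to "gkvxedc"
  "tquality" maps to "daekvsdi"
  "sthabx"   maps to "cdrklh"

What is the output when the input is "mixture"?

Each output is the input with this applied: shift every letter 10 places forward in the alphabet (wrapping around).
Doing the same to "mixture": "wshdebo".

wshdebo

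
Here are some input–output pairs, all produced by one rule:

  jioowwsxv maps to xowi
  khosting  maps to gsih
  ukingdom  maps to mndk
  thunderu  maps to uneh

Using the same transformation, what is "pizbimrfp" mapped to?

Each output is the input with this applied: keep every other character starting from the second (positions 2nd, 4th, 6th, ...), then swap the first and last characters.
Starting from "pizbimrfp": after the first operation, "ibmf"; after the second, "fbmi".

fbmi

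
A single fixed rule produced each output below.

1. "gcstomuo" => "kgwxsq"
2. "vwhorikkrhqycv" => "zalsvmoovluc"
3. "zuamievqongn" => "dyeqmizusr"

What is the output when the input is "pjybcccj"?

In each case the input is transformed by: delete the last 2 characters, then shift every letter 4 places forward in the alphabet (wrapping around).
"pjybcccj" → "pjybcc" → "tncfgg".

tncfgg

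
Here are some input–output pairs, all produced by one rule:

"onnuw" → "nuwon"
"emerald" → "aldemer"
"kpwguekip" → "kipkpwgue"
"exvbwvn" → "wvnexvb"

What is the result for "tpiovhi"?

In each case the input is transformed by: move the last 3 characters to the front (rotate right by 3).
On "tpiovhi" that produces "vhitpio".

vhitpio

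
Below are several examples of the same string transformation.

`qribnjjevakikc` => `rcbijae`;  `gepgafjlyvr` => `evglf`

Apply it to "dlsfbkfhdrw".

lrfhk

Rule — keep every other character starting from the second (positions 2nd, 4th, 6th, ...), then take characters alternately from the front and the back (1st, last, 2nd, 2nd-last, ...).
"dlsfbkfhdrw" → "lfkhr" → "lrfhk".
(Check on "qribnjjevakikc": → "rbjeaic" → "rcbijae" ✓)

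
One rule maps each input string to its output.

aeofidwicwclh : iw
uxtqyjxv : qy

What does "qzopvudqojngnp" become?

dq

Looking at the pairs, the operation is to take characters alternately from the front and the back (1st, last, 2nd, 2nd-last, ...), then keep only the last 2 characters.
"qzopvudqojngnp" → "dq".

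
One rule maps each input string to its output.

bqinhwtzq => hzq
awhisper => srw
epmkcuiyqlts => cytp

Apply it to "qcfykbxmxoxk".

kmxc

Rule — keep one character in every 3, starting at position 2 (positions 2nd, 5th, 8th, ...), then move the first character to the end.
On "qcfykbxmxoxk": the first step gives "ckmx", and the second then gives "kmxc".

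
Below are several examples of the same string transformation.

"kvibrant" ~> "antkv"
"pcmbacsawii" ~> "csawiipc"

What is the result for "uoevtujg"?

ujguo

The rule is to move the first 2 characters to the end (rotate left by 2), then delete the first 3 characters.
For "uoevtujg", step one produces "evtujguo"; step two turns that into "ujguo".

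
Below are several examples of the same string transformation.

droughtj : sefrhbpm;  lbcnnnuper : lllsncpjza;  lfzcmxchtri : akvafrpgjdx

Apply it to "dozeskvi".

cqitgbmx

What's happening: shift every letter 2 places backward in the alphabet (wrapping around), then move the first 3 characters to the end (rotate left by 3).
"dozeskvi" → "bmxcqitg" → "cqitgbmx".
(Check on "droughtj": → "bpmsefrh" → "sefrhbpm" ✓)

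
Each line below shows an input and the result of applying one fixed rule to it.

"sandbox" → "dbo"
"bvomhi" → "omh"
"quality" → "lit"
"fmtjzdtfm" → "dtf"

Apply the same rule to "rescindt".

Each output is the input with this applied: move the last character to the front, then keep only the last 3 characters.
"rescindt" → "trescind" → "ind".

ind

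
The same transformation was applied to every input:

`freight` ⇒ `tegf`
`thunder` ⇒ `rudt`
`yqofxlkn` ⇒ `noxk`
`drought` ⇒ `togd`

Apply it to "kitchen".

nthk

Rule — swap the first and last characters, then keep every other character starting from the first (positions 1st, 3rd, 5th, ...).
Working it through for "kitchen": intermediate "nitchek", final "nthk".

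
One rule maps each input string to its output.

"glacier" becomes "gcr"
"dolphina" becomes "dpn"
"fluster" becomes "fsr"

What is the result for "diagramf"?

The transformation: keep one character in every 3, starting at position 1 (positions 1st, 4th, 7th, ...).
Applying that to "diagramf" gives "dgm".

dgm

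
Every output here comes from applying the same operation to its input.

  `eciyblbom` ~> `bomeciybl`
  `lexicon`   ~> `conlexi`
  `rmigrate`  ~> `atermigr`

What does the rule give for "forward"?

Looking at the pairs, the operation is to move the last 3 characters to the front (rotate right by 3).
"forward" → "ardforw".

ardforw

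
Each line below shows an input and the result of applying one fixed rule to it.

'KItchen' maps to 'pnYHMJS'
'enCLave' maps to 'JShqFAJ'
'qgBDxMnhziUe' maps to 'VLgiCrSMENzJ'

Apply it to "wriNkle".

The transformation: shift every letter 5 places forward in the alphabet (wrapping around), then flip the case of every letter.
So "wriNkle" becomes "BWNsPQJ".

BWNsPQJ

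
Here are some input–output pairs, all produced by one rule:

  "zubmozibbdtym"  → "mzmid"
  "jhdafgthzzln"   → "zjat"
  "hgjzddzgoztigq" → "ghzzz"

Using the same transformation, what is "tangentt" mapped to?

ttg

The pattern: keep one character in every 3, starting at position 1 (positions 1st, 4th, 7th, ...), then move the last character to the front.
On "tangentt": the first step gives "tgt", and the second then gives "ttg".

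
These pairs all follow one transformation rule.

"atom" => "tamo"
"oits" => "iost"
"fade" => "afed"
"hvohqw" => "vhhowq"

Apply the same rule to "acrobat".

Looking at the pairs, the operation is to swap each adjacent pair of characters (1↔2, 3↔4, ...).
On "acrobat" that produces "caorabt".

caorabt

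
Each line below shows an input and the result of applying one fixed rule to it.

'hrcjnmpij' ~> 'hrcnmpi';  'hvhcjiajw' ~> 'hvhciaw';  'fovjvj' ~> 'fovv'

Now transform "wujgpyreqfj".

wugpyreqf

Rule — remove every "j".
On "wujgpyreqfj" that produces "wugpyreqf".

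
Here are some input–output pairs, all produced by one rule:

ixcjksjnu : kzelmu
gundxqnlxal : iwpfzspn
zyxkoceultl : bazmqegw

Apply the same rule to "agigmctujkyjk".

cikioevwlm

Each output is the input with this applied: shift every letter 2 places forward in the alphabet (wrapping around), then delete the last 3 characters.
Working it through for "agigmctujkyjk": intermediate "cikioevwlmalm", final "cikioevwlm".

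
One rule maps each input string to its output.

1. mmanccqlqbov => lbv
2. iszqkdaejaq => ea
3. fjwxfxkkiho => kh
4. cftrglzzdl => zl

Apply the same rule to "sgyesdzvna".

Rule — keep every other character starting from the second (positions 2nd, 4th, 6th, ...), then delete the first 3 characters.
"sgyesdzvna" → "gedva" → "va".
(Check on "cftrglzzdl": → "frlzl" → "zl" ✓)

va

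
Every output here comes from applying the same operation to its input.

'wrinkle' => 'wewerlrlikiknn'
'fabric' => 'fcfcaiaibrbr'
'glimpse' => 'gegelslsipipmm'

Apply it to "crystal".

The transformation: double every character, then take characters alternately from the front and the back (1st, last, 2nd, 2nd-last, ...).
Working it through for "crystal": intermediate "ccrryyssttaall", final "clclraraytytss".

clclraraytytss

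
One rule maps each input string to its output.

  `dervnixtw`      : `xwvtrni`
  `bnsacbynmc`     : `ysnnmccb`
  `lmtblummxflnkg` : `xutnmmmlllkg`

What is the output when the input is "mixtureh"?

Rule — sort the characters into reverse alphabetical order, then delete the last 2 characters.
For "mixtureh", step one produces "xutrmihe"; step two turns that into "xutrmi".

xutrmi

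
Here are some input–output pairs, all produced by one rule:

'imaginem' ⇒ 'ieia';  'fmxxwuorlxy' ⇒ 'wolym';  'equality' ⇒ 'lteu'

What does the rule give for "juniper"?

pru

In each case the input is transformed by: move the first 3 characters to the end (rotate left by 3), then keep every other character starting from the second (positions 2nd, 4th, 6th, ...).
Starting from "juniper": after the first operation, "iperjun"; after the second, "pru".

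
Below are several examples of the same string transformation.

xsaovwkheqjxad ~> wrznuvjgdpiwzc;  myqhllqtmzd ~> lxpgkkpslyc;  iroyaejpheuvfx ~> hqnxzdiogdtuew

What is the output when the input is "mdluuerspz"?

lckttdqroy

What's happening: shift every letter 1 place backward in the alphabet (wrapping around).
On "mdluuerspz" that produces "lckttdqroy".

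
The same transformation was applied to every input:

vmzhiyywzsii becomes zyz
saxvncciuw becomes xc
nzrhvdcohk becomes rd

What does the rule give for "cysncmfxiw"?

sm

The transformation: delete the last 3 characters, then keep one character in every 3, starting at position 3 (positions 3rd, 6th, 9th, ...).
Applying both steps to "cysncmfxiw": "cysncmf", then "sm".
(Check on "saxvncciuw": → "saxvncc" → "xc" ✓)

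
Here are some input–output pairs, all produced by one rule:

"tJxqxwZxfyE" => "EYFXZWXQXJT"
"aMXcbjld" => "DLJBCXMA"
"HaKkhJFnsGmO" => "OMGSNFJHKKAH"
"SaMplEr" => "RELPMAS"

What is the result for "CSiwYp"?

PYWISC

The rule is to reverse the string, then convert every letter to uppercase.
Doing the same to "CSiwYp": "PYWISC".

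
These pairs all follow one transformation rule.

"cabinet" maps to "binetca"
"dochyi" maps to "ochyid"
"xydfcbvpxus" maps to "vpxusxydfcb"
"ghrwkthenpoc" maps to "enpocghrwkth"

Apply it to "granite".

anitegr

Each output is the input with this applied: move the last 3 characters to the front (rotate right by 3), then move the last 2 characters to the front (rotate right by 2).
Working it through for "granite": intermediate "itegran", final "anitegr".
(Check on "xydfcbvpxus": → "xusxydfcbvp" → "vpxusxydfcb" ✓)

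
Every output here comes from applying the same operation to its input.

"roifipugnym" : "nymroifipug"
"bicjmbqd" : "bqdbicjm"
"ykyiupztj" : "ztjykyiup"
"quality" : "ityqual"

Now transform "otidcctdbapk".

apkotidcctdb

Each output is the input with this applied: move the last 3 characters to the front (rotate right by 3).
For "otidcctdbapk" the result is "apkotidcctdb".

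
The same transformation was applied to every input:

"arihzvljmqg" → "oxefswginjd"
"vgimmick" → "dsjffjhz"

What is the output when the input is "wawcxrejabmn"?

xtztougbyxkj

Looking at the pairs, the operation is to shift every letter 3 places backward in the alphabet (wrapping around), then swap each adjacent pair of characters (1↔2, 3↔4, ...).
Starting from "wawcxrejabmn": after the first operation, "txtzuobgxyjk"; after the second, "xtztougbyxkj".
(Check on "arihzvljmqg": → "xofewsigjnd" → "oxefswginjd" ✓)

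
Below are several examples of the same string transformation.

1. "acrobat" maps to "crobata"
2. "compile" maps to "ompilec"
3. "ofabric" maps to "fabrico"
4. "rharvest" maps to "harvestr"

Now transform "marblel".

In each case the input is transformed by: move the first character to the end.
For "marblel" the result is "arblelm".

arblelm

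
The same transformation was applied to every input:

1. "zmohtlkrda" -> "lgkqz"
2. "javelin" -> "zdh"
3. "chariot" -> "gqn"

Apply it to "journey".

Rule — keep every other character starting from the second (positions 2nd, 4th, 6th, ...), then shift every letter 1 place backward in the alphabet (wrapping around).
"journey" → "ore" → "nqd".

nqd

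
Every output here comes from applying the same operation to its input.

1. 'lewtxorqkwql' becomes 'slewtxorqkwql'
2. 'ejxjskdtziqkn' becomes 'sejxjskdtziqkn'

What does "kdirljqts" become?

In each case the input is transformed by: prepend "s".
On "kdirljqts" that produces "skdirljqts".

skdirljqts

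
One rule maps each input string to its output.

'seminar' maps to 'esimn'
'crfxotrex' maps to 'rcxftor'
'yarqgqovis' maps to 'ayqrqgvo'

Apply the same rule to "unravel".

nuarv

Each output is the input with this applied: delete the last 2 characters, then swap each adjacent pair of characters (1↔2, 3↔4, ...).
For "unravel", step one produces "unrav"; step two turns that into "nuarv".
(Check on "crfxotrex": → "crfxotr" → "rcxftor" ✓)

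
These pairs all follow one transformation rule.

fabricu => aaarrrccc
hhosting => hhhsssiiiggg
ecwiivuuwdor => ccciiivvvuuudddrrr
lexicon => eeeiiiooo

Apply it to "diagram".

The transformation: keep every other character starting from the second (positions 2nd, 4th, 6th, ...), then repeat every character 3 times.
"diagram" → "iga" → "iiigggaaa".

iiigggaaa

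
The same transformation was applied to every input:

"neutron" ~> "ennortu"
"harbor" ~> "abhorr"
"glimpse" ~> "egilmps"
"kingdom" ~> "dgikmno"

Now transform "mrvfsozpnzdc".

cdfmnoprsvzz

In each case the input is transformed by: sort the characters into alphabetical order.
On "mrvfsozpnzdc" that produces "cdfmnoprsvzz".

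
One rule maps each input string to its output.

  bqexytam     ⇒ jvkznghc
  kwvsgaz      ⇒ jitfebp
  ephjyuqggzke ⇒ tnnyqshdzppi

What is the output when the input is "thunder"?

Each output is the input with this applied: move the last 2 characters to the front (rotate right by 2), then shift every letter 9 places forward in the alphabet (wrapping around).
"thunder" → "erthund" → "nacqdwm".

nacqdwm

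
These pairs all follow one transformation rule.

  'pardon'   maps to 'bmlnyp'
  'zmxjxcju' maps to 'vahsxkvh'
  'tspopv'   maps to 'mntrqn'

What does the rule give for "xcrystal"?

qryjvapw

The pattern: swap the front and back halves of the string, then shift every letter 2 places backward in the alphabet (wrapping around).
Starting from "xcrystal": after the first operation, "stalxcry"; after the second, "qryjvapw".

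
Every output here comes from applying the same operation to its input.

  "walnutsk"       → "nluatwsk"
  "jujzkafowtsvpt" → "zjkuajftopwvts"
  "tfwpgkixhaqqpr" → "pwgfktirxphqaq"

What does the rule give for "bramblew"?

The transformation: move the first 3 characters to the end (rotate left by 3), then take characters alternately from the front and the back (1st, last, 2nd, 2nd-last, ...).
"bramblew" → "mblewbra" → "mabrlbew".
(Check on "jujzkafowtsvpt": → "zkafowtsvptjuj" → "zjkuajftopwvts" ✓)

mabrlbew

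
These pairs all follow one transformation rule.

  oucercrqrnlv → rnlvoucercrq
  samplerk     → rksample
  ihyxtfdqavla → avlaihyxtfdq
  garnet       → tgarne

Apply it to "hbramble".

Rule — move the first 2 characters to the end (rotate left by 2), then swap the front and back halves of the string.
For "hbramble", step one produces "ramblehb"; step two turns that into "lehbramb".

lehbramb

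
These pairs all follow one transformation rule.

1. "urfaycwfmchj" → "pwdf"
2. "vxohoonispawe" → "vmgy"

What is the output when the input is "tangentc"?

yca

The rule is to shift every letter 2 places backward in the alphabet (wrapping around), then keep one character in every 3, starting at position 2 (positions 2nd, 5th, 8th, ...).
On "tangentc": the first step gives "ryleclra", and the second then gives "yca".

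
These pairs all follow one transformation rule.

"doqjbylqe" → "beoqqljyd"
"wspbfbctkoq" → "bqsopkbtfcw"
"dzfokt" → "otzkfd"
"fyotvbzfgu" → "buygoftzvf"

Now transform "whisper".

Each output is the input with this applied: take characters alternately from the front and the back (1st, last, 2nd, 2nd-last, ...), then swap the first and last characters.
Working it through for "whisper": intermediate "wrheips", final "srheipw".

srheipw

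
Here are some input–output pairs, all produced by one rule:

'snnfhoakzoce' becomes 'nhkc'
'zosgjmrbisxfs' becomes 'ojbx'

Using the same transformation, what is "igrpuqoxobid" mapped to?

guxi

What's happening: keep one character in every 3, starting at position 2 (positions 2nd, 5th, 8th, ...).
Doing the same to "igrpuqoxobid": "guxi".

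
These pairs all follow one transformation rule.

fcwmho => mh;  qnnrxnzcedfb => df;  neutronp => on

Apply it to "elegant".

The pattern: delete the last character, then keep only the last 2 characters.
On "elegant": the first step gives "elegan", and the second then gives "an".
(Check on "neutronp": → "neutron" → "on" ✓)

an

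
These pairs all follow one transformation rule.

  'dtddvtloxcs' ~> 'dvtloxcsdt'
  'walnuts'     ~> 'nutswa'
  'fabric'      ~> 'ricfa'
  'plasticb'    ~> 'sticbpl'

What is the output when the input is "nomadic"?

What's happening: move the first 2 characters to the end (rotate left by 2), then delete the first character.
Applying that to "nomadic" gives "adicno".
(Check on "walnuts": → "lnutswa" → "nutswa" ✓)

adicno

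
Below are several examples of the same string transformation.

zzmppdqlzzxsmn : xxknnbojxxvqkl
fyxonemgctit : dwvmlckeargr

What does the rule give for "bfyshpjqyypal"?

zdwqfnhowwnyj

Looking at the pairs, the operation is to shift every letter 2 places backward in the alphabet (wrapping around).
So "bfyshpjqyypal" becomes "zdwqfnhowwnyj".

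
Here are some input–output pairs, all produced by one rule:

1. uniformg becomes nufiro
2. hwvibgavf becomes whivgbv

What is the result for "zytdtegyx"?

yzdtety

What's happening: swap each adjacent pair of characters (1↔2, 3↔4, ...), then delete the last 2 characters.
On "zytdtegyx": the first step gives "yzdtetygx", and the second then gives "yzdtety".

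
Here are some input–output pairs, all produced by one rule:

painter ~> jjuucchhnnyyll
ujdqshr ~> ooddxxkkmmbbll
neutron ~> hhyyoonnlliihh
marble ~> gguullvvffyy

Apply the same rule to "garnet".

The transformation: double every character, then shift every letter 6 places backward in the alphabet (wrapping around).
For "garnet", step one produces "ggaarrnneett"; step two turns that into "aauullhhyynn".
(Check on "ujdqshr": → "uujjddqqsshhrr" → "ooddxxkkmmbbll" ✓)

aauullhhyynn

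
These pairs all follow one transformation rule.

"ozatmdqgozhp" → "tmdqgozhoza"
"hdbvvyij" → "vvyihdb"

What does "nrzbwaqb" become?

bwaqnrz

What's happening: delete the last character, then move the first 3 characters to the end (rotate left by 3).
Working it through for "nrzbwaqb": intermediate "nrzbwaq", final "bwaqnrz".
(Check on "ozatmdqgozhp": → "ozatmdqgozh" → "tmdqgozhoza" ✓)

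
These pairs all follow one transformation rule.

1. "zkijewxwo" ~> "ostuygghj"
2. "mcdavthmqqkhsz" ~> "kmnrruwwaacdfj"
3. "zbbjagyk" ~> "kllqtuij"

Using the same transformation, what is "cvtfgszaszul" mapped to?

kmpqvccdefjj

The transformation: sort the characters into alphabetical order, then shift every letter 10 places forward in the alphabet (wrapping around).
Applying both steps to "cvtfgszaszul": "acfglsstuvzz", then "kmpqvccdefjj".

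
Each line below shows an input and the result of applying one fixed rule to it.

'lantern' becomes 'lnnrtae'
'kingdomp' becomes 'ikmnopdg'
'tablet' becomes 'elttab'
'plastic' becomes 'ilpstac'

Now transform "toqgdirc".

Each output is the input with this applied: sort the characters into alphabetical order, then move the first 2 characters to the end (rotate left by 2).
Working it through for "toqgdirc": intermediate "cdgioqrt", final "gioqrtcd".

gioqrtcd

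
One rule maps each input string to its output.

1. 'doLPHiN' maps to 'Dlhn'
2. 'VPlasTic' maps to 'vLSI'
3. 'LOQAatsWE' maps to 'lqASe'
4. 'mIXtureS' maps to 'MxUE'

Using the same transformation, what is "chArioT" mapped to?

In each case the input is transformed by: flip the case of every letter, then keep every other character starting from the first (positions 1st, 3rd, 5th, ...).
"chArioT" → "CHaRIOt" → "CaIt".

CaIt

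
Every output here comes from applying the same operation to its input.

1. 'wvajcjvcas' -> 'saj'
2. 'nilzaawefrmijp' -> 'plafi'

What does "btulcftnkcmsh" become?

Each output is the input with this applied: move the last 2 characters to the front (rotate right by 2), then keep one character in every 3, starting at position 2 (positions 2nd, 5th, 8th, ...).
Starting from "btulcftnkcmsh": after the first operation, "shbtulcftnkcm"; after the second, "hufk".

hufk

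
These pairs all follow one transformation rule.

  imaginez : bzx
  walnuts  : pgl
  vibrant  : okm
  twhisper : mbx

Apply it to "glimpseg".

zfx

Rule — keep one character in every 3, starting at position 1 (positions 1st, 4th, 7th, ...), then shift every letter 7 places backward in the alphabet (wrapping around).
Applying both steps to "glimpseg": "gme", then "zfx".
(Check on "twhisper": → "tie" → "mbx" ✓)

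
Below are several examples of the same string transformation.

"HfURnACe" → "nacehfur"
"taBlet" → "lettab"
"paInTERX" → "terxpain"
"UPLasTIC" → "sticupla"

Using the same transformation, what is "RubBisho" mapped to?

Looking at the pairs, the operation is to swap the front and back halves of the string, then convert every letter to lowercase.
Starting from "RubBisho": after the first operation, "ishoRubB"; after the second, "ishorubb".

ishorubb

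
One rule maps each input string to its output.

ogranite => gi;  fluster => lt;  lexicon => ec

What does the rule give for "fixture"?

What's happening: take characters alternately from the front and the back (1st, last, 2nd, 2nd-last, ...), then keep one character in every 3, starting at position 3 (positions 3rd, 6th, 9th, ...).
Working it through for "fixture": intermediate "feirxut", final "iu".

iu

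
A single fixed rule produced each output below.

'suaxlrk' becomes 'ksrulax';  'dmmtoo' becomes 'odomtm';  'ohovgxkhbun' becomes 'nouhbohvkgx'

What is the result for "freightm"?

mftrhegi

The transformation: take characters alternately from the front and the back (1st, last, 2nd, 2nd-last, ...), then swap each adjacent pair of characters (1↔2, 3↔4, ...).
Starting from "freightm": after the first operation, "fmrtehig"; after the second, "mftrhegi".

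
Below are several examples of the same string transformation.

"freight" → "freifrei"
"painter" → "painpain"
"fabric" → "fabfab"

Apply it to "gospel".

gosgos

Each output is the input with this applied: delete the last 3 characters, then write the whole string twice.
Applying both steps to "gospel": "gos", then "gosgos".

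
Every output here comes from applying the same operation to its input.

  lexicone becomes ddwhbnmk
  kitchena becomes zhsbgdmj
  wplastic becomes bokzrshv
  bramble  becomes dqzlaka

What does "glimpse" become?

Looking at the pairs, the operation is to shift every letter 1 place backward in the alphabet (wrapping around), then swap the first and last characters.
Starting from "glimpse": after the first operation, "fkhlord"; after the second, "dkhlorf".
(Check on "wplastic": → "vokzrshb" → "bokzrshv" ✓)

dkhlorf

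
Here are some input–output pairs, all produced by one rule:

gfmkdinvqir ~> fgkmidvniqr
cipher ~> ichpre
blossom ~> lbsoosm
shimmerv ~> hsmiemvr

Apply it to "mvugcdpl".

In each case the input is transformed by: swap each adjacent pair of characters (1↔2, 3↔4, ...).
On "mvugcdpl" that produces "vmgudclp".

vmgudclp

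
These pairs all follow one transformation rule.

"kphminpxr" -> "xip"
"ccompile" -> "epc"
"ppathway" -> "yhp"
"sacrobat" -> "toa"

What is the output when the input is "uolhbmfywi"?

Looking at the pairs, the operation is to keep one character in every 3, starting at position 2 (positions 2nd, 5th, 8th, ...), then reverse the string.
"uolhbmfywi" → "oby" → "ybo".

ybo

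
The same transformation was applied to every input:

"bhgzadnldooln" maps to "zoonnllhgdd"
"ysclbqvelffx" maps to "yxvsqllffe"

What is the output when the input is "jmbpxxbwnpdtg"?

The pattern: sort the characters into reverse alphabetical order, then delete the last 2 characters.
"jmbpxxbwnpdtg" → "xxwtppnmjgdbb" → "xxwtppnmjgd".
(Check on "ysclbqvelffx": → "yxvsqllffecb" → "yxvsqllffe" ✓)

xxwtppnmjgd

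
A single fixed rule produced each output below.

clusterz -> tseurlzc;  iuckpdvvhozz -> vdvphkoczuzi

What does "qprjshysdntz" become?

yhssdjnrtpzq

The pattern: swap the front and back halves of the string, then take characters alternately from the front and the back (1st, last, 2nd, 2nd-last, ...).
"qprjshysdntz" → "ysdntzqprjsh" → "yhssdjnrtpzq".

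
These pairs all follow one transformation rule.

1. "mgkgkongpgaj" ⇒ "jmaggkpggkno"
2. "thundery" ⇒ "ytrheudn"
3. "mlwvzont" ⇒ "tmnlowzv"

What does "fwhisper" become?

rfewphsi

In each case the input is transformed by: take characters alternately from the front and the back (1st, last, 2nd, 2nd-last, ...), then swap each adjacent pair of characters (1↔2, 3↔4, ...).
Applying both steps to "fwhisper": "frwehpis", then "rfewphsi".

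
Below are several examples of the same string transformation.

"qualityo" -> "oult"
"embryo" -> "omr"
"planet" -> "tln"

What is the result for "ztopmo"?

What's happening: move the last character to the front, then keep every other character starting from the first (positions 1st, 3rd, 5th, ...).
Doing the same to "ztopmo": "otp".

otp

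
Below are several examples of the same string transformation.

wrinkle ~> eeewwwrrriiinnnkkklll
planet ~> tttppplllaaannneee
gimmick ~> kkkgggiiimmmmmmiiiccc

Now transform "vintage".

eeevvviiinnntttaaaggg

The transformation: move the last character to the front, then repeat every character 3 times.
On "vintage": the first step gives "evintag", and the second then gives "eeevvviiinnntttaaaggg".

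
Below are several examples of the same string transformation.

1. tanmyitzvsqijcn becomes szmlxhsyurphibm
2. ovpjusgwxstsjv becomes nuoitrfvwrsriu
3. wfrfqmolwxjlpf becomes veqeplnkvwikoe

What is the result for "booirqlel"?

Each output is the input with this applied: shift every letter 1 place backward in the alphabet (wrapping around).
Doing the same to "booirqlel": "annhqpkdk".

annhqpkdk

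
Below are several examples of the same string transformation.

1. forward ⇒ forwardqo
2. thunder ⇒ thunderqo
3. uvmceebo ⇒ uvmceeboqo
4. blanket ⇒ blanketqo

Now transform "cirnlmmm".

Looking at the pairs, the operation is to append "qo".
Doing the same to "cirnlmmm": "cirnlmmmqo".

cirnlmmmqo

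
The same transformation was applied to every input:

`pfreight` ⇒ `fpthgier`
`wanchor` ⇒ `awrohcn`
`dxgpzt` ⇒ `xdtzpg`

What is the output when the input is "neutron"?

What's happening: move the first 2 characters to the end (rotate left by 2), then reverse the string.
Doing the same to "neutron": "ennortu".

ennortu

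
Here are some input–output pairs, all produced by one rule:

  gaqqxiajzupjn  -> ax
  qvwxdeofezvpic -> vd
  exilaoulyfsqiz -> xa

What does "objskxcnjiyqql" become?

bk

Each output is the input with this applied: keep one character in every 3, starting at position 2 (positions 2nd, 5th, 8th, ...), then keep only the first 2 characters.
"objskxcnjiyqql" → "bknyl" → "bk".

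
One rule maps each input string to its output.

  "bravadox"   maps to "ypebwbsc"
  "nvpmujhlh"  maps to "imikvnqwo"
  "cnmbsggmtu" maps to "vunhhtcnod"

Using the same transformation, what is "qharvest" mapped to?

The rule is to shift every letter 1 place forward in the alphabet (wrapping around), then reverse the string.
For "qharvest", step one produces "ribswftu"; step two turns that into "utfwsbir".

utfwsbir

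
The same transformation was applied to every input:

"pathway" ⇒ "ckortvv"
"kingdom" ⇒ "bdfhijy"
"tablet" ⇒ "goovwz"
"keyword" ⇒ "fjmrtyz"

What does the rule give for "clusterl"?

ggmnopxz

What's happening: shift every letter 5 places backward in the alphabet (wrapping around), then sort the characters into alphabetical order.
For "clusterl", step one produces "xgpnozmg"; step two turns that into "ggmnopxz".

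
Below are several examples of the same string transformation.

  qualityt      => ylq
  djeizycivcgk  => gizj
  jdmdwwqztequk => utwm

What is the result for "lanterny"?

ntl

Each output is the input with this applied: reverse the string, then keep one character in every 3, starting at position 2 (positions 2nd, 5th, 8th, ...).
Applying both steps to "lanterny": "ynretnal", then "ntl".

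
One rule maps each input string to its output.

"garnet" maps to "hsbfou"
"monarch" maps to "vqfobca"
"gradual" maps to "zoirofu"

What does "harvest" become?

hgsjfov

The transformation: shift every letter 12 places backward in the alphabet (wrapping around), then reverse the string.
Starting from "harvest": after the first operation, "vofjsgh"; after the second, "hgsjfov".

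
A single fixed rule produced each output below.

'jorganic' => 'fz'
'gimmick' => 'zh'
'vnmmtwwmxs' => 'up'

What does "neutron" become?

What's happening: shift every letter 3 places backward in the alphabet (wrapping around), then keep only the last 2 characters.
Starting from "neutron": after the first operation, "kbrqolk"; after the second, "lk".

lk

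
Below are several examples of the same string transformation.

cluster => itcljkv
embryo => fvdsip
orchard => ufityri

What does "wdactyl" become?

cnurtkp

What's happening: shift every letter 9 places backward in the alphabet (wrapping around), then move the last character to the front.
Working it through for "wdactyl": intermediate "nurtkpc", final "cnurtkp".
(Check on "orchard": → "fityriu" → "ufityri" ✓)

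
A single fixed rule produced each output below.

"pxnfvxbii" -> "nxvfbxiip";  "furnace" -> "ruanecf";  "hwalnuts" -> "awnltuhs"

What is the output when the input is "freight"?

What's happening: move the first character to the end, then swap each adjacent pair of characters (1↔2, 3↔4, ...).
For "freight", step one produces "reightf"; step two turns that into "ergithf".

ergithf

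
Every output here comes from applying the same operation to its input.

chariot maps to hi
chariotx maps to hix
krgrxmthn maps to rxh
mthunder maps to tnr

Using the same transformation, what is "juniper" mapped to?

The rule is to keep one character in every 3, starting at position 2 (positions 2nd, 5th, 8th, ...).
On "juniper" that produces "up".

up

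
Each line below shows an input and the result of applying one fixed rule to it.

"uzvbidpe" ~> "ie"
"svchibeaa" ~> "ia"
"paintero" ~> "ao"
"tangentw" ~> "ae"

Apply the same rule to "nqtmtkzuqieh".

ue

The rule is to keep one character in every 3, starting at position 2 (positions 2nd, 5th, 8th, ...), then keep only the vowels.
For "nqtmtkzuqieh", step one produces "qtue"; step two turns that into "ue".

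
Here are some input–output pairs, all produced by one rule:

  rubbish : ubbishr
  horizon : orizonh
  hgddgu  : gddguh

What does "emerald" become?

meralde

Rule — move the first character to the end.
For "emerald" the result is "meralde".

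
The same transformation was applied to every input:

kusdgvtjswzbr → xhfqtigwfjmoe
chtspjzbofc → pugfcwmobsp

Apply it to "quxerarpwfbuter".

dhkrenecjsohgre

Looking at the pairs, the operation is to shift every letter 13 places forward in the alphabet (wrapping around) — i.e. ROT13.
On "quxerarpwfbuter" that produces "dhkrenecjsohgre".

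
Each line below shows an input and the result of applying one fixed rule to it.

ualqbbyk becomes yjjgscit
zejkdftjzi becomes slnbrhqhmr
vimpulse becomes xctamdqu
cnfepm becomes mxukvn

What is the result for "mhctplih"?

The rule is to shift every letter 8 places forward in the alphabet (wrapping around), then move the first 3 characters to the end (rotate left by 3).
For "mhctplih", step one produces "upkbxtqp"; step two turns that into "bxtqpupk".
(Check on "ualqbbyk": → "cityjjgs" → "yjjgscit" ✓)

bxtqpupk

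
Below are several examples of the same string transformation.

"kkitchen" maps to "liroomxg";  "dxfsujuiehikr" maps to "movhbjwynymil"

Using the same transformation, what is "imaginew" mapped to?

riamqekm

In each case the input is transformed by: shift every letter 4 places forward in the alphabet (wrapping around), then move the last 3 characters to the front (rotate right by 3).
For "imaginew", step one produces "mqekmria"; step two turns that into "riamqekm".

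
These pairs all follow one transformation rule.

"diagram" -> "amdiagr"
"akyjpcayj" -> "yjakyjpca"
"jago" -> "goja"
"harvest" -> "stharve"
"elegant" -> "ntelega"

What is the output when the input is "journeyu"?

Rule — move the last 2 characters to the front (rotate right by 2).
So "journeyu" becomes "yujourne".

yujourne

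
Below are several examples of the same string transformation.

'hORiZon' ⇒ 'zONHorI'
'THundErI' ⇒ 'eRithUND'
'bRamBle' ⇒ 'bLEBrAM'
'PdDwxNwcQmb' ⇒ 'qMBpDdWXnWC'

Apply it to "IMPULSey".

The transformation: flip the case of every letter, then move the last 3 characters to the front (rotate right by 3).
"IMPULSey" → "impulsEY" → "sEYimpul".
(Check on "THundErI": → "thUNDeRi" → "eRithUND" ✓)

sEYimpul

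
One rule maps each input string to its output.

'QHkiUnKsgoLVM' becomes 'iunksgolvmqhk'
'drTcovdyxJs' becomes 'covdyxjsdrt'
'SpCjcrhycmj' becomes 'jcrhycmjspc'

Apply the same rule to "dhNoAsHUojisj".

The pattern: move the first 3 characters to the end (rotate left by 3), then convert every letter to lowercase.
Applying both steps to "dhNoAsHUojisj": "oAsHUojisjdhN", then "oashuojisjdhn".

oashuojisjdhn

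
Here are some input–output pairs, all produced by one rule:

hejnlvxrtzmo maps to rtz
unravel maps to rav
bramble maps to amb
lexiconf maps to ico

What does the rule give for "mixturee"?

Each output is the input with this applied: move the last 2 characters to the front (rotate right by 2), then keep only the last 3 characters.
"mixturee" → "eemixtur" → "tur".

tur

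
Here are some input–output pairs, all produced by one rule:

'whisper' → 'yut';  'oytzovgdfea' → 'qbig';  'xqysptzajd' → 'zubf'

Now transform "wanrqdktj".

The pattern: keep one character in every 3, starting at position 1 (positions 1st, 4th, 7th, ...), then shift every letter 2 places forward in the alphabet (wrapping around).
Applying that to "wanrqdktj" gives "ytm".

ytm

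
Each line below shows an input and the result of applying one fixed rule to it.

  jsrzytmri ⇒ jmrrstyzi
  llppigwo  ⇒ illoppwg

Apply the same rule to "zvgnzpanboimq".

bgimnnopqvzza

Rule — sort the characters into alphabetical order, then move the first character to the end.
Starting from "zvgnzpanboimq": after the first operation, "abgimnnopqvzz"; after the second, "bgimnnopqvzza".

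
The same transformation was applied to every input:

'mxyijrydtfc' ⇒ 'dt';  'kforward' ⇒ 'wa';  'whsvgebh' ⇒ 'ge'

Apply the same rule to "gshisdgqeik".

qe

In each case the input is transformed by: delete the last 2 characters, then keep only the last 2 characters.
Working it through for "gshisdgqeik": intermediate "gshisdgqe", final "qe".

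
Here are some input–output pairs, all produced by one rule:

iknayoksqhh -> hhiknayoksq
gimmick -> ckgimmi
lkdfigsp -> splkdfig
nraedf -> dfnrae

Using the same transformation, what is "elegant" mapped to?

What's happening: move the last 2 characters to the front (rotate right by 2).
"elegant" → "ntelega".

ntelega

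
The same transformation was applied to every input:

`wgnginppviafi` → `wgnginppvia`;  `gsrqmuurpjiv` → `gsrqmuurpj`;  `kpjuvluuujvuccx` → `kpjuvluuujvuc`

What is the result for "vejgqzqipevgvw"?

Each output is the input with this applied: delete the last 2 characters.
On "vejgqzqipevgvw" that produces "vejgqzqipevg".

vejgqzqipevg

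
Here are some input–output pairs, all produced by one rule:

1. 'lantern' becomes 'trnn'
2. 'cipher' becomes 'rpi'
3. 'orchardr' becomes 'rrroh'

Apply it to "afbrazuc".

The pattern: sort the characters into reverse alphabetical order, then delete the last 3 characters.
"afbrazuc" → "zurfcbaa" → "zurfc".

zurfc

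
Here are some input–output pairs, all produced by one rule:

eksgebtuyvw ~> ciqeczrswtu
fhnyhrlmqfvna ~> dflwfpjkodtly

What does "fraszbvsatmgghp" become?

In each case the input is transformed by: shift every letter 2 places backward in the alphabet (wrapping around).
Applying that to "fraszbvsatmgghp" gives "dpyqxztqyrkeefn".

dpyqxztqyrkeefn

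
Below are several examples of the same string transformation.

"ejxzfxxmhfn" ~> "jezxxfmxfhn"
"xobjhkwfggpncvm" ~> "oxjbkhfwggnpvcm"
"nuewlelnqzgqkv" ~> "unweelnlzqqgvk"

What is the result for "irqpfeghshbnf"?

The transformation: swap each adjacent pair of characters (1↔2, 3↔4, ...).
Doing the same to "irqpfeghshbnf": "ripqefhghsnbf".

ripqefhghsnbf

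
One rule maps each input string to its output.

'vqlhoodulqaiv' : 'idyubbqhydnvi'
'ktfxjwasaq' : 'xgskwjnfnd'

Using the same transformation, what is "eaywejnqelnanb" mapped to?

What's happening: shift every letter 13 places forward in the alphabet (wrapping around) — i.e. ROT13.
On "eaywejnqelnanb" that produces "rnljrwadryanao".

rnljrwadryanao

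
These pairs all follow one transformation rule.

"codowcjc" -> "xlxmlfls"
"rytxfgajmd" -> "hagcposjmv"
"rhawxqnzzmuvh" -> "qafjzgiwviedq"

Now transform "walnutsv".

Looking at the pairs, the operation is to shift every letter 9 places forward in the alphabet (wrapping around), then swap each adjacent pair of characters (1↔2, 3↔4, ...).
Starting from "walnutsv": after the first operation, "fjuwdcbe"; after the second, "jfwucdeb".

jfwucdeb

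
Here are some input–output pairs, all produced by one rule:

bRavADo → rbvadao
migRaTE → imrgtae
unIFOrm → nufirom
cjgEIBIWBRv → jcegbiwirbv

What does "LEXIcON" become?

elixocn

Rule — swap each adjacent pair of characters (1↔2, 3↔4, ...), then convert every letter to lowercase.
Starting from "LEXIcON": after the first operation, "ELIXOcN"; after the second, "elixocn".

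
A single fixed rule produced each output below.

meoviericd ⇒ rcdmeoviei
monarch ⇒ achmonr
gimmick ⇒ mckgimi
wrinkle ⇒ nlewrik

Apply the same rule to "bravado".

vdobraa

In each case the input is transformed by: move the last 3 characters to the front (rotate right by 3), then swap the first and last characters.
Starting from "bravado": after the first operation, "adobrav"; after the second, "vdobraa".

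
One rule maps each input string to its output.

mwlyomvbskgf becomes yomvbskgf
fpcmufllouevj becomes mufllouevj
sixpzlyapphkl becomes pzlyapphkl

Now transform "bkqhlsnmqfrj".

hlsnmqfrj

The pattern: delete the first 3 characters.
On "bkqhlsnmqfrj" that produces "hlsnmqfrj".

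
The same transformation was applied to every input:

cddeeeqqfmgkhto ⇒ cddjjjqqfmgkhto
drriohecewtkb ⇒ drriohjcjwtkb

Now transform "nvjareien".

nvjarjijn

The transformation: replace every "e" with "j".
On "nvjareien" that produces "nvjarjijn".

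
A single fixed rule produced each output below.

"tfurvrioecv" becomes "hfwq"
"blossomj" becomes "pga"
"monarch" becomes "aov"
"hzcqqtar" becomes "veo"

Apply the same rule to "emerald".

sfr

The rule is to shift every letter 12 places backward in the alphabet (wrapping around), then keep one character in every 3, starting at position 1 (positions 1st, 4th, 7th, ...).
Applying both steps to "emerald": "sasfozr", then "sfr".
(Check on "blossomj": → "pzcggcax" → "pga" ✓)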